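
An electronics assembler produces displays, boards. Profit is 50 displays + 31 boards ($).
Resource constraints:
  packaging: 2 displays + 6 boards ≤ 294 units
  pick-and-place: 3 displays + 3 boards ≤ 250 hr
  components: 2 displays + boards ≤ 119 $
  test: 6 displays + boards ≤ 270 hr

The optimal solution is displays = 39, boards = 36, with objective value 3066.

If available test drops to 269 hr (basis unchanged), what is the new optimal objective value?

At the optimum: packaging uses 294 of 294 (binding); pick-and-place uses 225 of 250 (slack = 25); components uses 114 of 119 (slack = 5); test uses 270 of 270 (binding).
Since pick-and-place, components are not tight, their duals are 0.
The binding rows give the dual system: 2·y_packaging + 6·y_test = 50 and 6·y_packaging + 1·y_test = 31.
This yields shadow prices y_packaging = 4, y_test = 7.
Δz = y_test·Δb = 7 × (-1) = -7, so new z* = 3066 − 7 = 3059.

3059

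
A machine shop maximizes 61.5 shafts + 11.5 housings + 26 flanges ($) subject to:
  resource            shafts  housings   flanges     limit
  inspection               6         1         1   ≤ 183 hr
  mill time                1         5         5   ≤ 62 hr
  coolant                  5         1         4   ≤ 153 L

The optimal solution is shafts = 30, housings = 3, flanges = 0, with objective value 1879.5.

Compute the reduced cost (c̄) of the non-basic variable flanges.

At the optimum: inspection uses 183 of 183 (binding); mill time uses 45 of 62 (slack = 17); coolant uses 153 of 153 (binding).
Since mill time is not tight, its dual is 0.
From A_Bᵀ y = c: 6·y_inspection + 5·y_coolant = 61.5; 1·y_inspection + 1·y_coolant = 11.5.
Solving: y_inspection = 4, y_coolant = 7.5.
Reduced cost of flanges: c₃ − yᵀa₃ = 26 − (4·1 + 7.5·4) = 26 − 34 = -8.

-8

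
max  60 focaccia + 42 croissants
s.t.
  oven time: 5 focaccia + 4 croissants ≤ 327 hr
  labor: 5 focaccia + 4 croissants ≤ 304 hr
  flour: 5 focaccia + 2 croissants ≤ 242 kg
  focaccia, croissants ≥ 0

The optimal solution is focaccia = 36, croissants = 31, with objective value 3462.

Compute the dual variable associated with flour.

At the optimum: oven time uses 304 of 327 (slack = 23); labor uses 304 of 304 (binding); flour uses 242 of 242 (binding).
Slack constraints have shadow price 0 (complementary slackness).
Dual feasibility on the basic columns requires 5·y_labor + 5·y_flour = 60, 4·y_labor + 2·y_flour = 42.
This yields shadow prices y_labor = 9, y_flour = 3.
Shadow price of flour = 3.

3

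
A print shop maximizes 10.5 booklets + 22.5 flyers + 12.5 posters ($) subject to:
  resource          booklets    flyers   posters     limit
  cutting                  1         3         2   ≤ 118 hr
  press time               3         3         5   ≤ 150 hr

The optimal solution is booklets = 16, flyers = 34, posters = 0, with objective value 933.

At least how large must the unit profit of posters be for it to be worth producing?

Check each constraint at x*: cutting 118/118 (tight); press time 150/150 (tight).
From A_Bᵀ y = c: 1·y_cutting + 3·y_press time = 10.5; 3·y_cutting + 3·y_press time = 22.5.
→ y_cutting = 6 and y_press time = 1.5.
posters enters the basis when its profit ≥ yᵀa₃ = 6·2 + 1.5·5 = 19.5.

19.5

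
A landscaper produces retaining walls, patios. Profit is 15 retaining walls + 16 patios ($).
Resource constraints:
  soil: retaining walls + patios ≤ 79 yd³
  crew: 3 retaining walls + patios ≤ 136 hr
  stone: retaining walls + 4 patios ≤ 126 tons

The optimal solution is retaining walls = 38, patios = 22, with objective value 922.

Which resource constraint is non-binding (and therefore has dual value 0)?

soil

soil: 60/79 (slack 19)
crew: 136/136 (binding)
stone: 126/126 (binding)
By complementary slackness, a constraint with positive slack has shadow price 0 → soil.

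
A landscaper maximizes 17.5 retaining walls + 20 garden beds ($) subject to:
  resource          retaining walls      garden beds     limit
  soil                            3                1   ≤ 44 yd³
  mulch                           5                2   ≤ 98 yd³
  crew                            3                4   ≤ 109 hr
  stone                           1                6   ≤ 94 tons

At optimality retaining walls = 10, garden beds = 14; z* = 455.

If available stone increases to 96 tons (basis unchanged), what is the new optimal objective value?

460

At the optimum: soil uses 44 of 44 (binding); mulch uses 78 of 98 (slack = 20); crew uses 86 of 109 (slack = 23); stone uses 94 of 94 (binding).
By complementary slackness, y = 0 for the non-binding constraints.
Dual feasibility on the basic columns requires 3·y_soil + 1·y_stone = 17.5, 1·y_soil + 6·y_stone = 20.
Solving: y_soil = 5, y_stone = 2.5.
Δz = y_stone·Δb = 2.5 × (2) = 5, so new z* = 455 + 5 = 460.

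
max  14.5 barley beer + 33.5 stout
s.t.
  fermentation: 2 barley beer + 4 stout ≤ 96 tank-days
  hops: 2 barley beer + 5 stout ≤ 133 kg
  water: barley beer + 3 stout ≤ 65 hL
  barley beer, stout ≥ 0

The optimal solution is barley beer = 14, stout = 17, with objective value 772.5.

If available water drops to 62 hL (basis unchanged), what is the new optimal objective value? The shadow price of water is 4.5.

Δb = -3, so new z* = 772.5 + (4.5)·(-3) = 772.5 − 13.5 = 759.

759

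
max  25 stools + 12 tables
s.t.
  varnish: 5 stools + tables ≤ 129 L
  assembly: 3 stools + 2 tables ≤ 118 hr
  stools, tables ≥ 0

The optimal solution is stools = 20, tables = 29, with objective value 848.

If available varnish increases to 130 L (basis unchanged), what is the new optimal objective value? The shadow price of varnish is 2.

850

Δb = 1, so new z* = 848 + (2)·(1) = 848 + 2 = 850.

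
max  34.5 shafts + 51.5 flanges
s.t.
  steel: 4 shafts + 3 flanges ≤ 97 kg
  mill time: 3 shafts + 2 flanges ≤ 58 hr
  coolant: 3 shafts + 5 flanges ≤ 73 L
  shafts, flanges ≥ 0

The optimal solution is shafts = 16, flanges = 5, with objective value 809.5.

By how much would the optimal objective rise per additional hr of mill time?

Check each constraint at x*: steel 79/97 (slack 18); mill time 58/58 (tight); coolant 73/73 (tight).
Since steel is not tight, its dual is 0.
From A_Bᵀ y = c: 3·y_mill time + 3·y_coolant = 34.5; 2·y_mill time + 5·y_coolant = 51.5.
Solving: y_mill time = 2, y_coolant = 9.5.
Shadow price of mill time = 2.

2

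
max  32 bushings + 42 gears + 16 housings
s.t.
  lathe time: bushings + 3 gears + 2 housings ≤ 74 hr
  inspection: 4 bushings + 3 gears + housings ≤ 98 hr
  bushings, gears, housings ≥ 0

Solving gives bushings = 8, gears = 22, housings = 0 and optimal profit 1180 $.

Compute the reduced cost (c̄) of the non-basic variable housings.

At the optimum: lathe time uses 74 of 74 (binding); inspection uses 98 of 98 (binding).
The binding rows give the dual system: 1·y_lathe time + 4·y_inspection = 32 and 3·y_lathe time + 3·y_inspection = 42.
This yields shadow prices y_lathe time = 8, y_inspection = 6.
Reduced cost of housings: c₃ − yᵀa₃ = 16 − (8·2 + 6·1) = 16 − 22 = -6.

-6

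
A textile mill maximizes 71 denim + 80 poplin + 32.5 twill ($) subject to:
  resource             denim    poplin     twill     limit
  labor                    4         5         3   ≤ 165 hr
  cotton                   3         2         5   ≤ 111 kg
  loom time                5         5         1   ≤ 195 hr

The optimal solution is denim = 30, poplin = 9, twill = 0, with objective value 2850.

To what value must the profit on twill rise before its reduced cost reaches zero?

Check each constraint at x*: labor 165/165 (tight); cotton 108/111 (slack 3); loom time 195/195 (tight).
Slack constraints have shadow price 0 (complementary slackness).
From A_Bᵀ y = c: 4·y_labor + 5·y_loom time = 71; 5·y_labor + 5·y_loom time = 80.
This yields shadow prices y_labor = 9, y_loom time = 7.
twill enters the basis when its profit ≥ yᵀa₃ = 9·3 + 7·1 = 34.

34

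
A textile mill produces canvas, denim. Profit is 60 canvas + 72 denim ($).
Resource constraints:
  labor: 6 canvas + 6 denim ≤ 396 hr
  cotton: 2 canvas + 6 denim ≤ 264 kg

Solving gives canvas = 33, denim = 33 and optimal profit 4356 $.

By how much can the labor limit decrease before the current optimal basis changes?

132

Binding constraints: labor, cotton. The basis is B = [[6,6],[2,6]] with det 24.
Per unit decrease in labor, x* moves by d = (-0.25, 0.0833).
The basis stays optimal until canvas reaches 0; allowable decrease = 132 hr.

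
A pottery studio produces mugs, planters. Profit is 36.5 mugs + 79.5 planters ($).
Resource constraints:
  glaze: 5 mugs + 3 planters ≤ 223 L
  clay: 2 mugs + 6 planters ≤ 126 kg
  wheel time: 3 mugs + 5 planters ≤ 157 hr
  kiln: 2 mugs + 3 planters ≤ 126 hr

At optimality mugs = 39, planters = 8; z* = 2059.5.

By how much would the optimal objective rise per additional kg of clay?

7

Check each constraint at x*: glaze 219/223 (slack 4); clay 126/126 (tight); wheel time 157/157 (tight); kiln 102/126 (slack 24).
By complementary slackness, y = 0 for the non-binding constraints.
The binding rows give the dual system: 2·y_clay + 3·y_wheel time = 36.5 and 6·y_clay + 5·y_wheel time = 79.5.
This yields shadow prices y_clay = 7, y_wheel time = 7.5.
Shadow price of clay = 7.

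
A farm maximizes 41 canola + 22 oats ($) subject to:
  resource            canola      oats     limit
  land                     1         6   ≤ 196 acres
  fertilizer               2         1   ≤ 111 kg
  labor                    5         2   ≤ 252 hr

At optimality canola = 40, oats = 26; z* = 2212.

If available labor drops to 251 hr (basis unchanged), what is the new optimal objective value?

2204

At the optimum: land uses 196 of 196 (binding); fertilizer uses 106 of 111 (slack = 5); labor uses 252 of 252 (binding).
By complementary slackness, y = 0 for the non-binding constraint.
The binding rows give the dual system: 1·y_land + 5·y_labor = 41 and 6·y_land + 2·y_labor = 22.
Solving: y_land = 1, y_labor = 8.
Δz = y_labor·Δb = 8 × (-1) = -8, so new z* = 2212 − 8 = 2204.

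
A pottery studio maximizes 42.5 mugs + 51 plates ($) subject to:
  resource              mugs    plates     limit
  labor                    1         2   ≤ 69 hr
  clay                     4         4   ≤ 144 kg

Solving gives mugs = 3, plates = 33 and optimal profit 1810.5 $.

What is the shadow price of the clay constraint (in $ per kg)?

8.5

Check each constraint at x*: labor 69/69 (tight); clay 144/144 (tight).
The binding rows give the dual system: 1·y_labor + 4·y_clay = 42.5 and 2·y_labor + 4·y_clay = 51.
This yields shadow prices y_labor = 8.5, y_clay = 8.5.
Shadow price of clay = 8.5.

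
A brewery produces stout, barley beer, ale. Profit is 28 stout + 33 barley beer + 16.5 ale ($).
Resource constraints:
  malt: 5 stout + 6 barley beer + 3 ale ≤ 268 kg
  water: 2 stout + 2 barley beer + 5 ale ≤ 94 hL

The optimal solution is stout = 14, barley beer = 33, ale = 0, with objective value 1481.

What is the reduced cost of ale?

Both malt and water are binding at x*.
The binding rows give the dual system: 5·y_malt + 2·y_water = 28 and 6·y_malt + 2·y_water = 33.
This yields shadow prices y_malt = 5, y_water = 1.5.
Reduced cost of ale: c₃ − yᵀa₃ = 16.5 − (5·3 + 1.5·5) = 16.5 − 22.5 = -6.

-6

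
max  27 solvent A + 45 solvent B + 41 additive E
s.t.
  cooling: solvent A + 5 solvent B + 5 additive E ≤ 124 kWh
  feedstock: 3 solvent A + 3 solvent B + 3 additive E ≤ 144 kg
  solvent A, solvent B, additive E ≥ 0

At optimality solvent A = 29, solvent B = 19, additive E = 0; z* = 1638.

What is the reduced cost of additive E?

-4

At the optimum: cooling uses 124 of 124 (binding); feedstock uses 144 of 144 (binding).
The binding rows give the dual system: 1·y_cooling + 3·y_feedstock = 27 and 5·y_cooling + 3·y_feedstock = 45.
This yields shadow prices y_cooling = 4.5, y_feedstock = 7.5.
Reduced cost of additive E: c₃ − yᵀa₃ = 41 − (4.5·5 + 7.5·3) = 41 − 45 = -4.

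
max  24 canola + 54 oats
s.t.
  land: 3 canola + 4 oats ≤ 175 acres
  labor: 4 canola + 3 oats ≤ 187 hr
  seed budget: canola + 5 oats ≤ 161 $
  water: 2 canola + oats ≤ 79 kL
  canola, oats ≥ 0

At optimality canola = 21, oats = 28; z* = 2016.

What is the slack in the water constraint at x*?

water used = 2·21 + 1·28 = 70; slack = 79 − 70 = 9.

9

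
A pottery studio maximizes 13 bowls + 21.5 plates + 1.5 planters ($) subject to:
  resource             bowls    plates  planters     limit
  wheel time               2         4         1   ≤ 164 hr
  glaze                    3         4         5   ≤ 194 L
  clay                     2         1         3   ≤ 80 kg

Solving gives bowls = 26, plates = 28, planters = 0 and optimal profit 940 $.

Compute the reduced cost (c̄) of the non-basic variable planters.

Binding: wheel time and clay. Non-binding: glaze (4 unused).
By complementary slackness, y = 0 for the non-binding constraint.
From A_Bᵀ y = c: 2·y_wheel time + 2·y_clay = 13; 4·y_wheel time + 1·y_clay = 21.5.
This yields shadow prices y_wheel time = 5, y_clay = 1.5.
Reduced cost of planters: c₃ − yᵀa₃ = 1.5 − (5·1 + 1.5·3) = 1.5 − 9.5 = -8.

-8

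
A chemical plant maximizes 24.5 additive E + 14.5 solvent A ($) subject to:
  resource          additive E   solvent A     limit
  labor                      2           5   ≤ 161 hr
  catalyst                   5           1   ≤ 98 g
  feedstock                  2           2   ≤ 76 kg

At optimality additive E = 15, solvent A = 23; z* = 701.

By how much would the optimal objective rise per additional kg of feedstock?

Check each constraint at x*: labor 145/161 (slack 16); catalyst 98/98 (tight); feedstock 76/76 (tight).
By complementary slackness, y = 0 for the non-binding constraint.
From A_Bᵀ y = c: 5·y_catalyst + 2·y_feedstock = 24.5; 1·y_catalyst + 2·y_feedstock = 14.5.
This yields shadow prices y_catalyst = 2.5, y_feedstock = 6.
Shadow price of feedstock = 6.

6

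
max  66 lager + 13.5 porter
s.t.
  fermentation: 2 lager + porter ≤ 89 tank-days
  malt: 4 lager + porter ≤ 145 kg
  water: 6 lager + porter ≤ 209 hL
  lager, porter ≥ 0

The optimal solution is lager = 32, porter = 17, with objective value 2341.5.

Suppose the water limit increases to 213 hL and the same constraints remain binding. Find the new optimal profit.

Binding: malt and water. Non-binding: fermentation (8 unused).
By complementary slackness, y = 0 for the non-binding constraint.
From A_Bᵀ y = c: 4·y_malt + 6·y_water = 66; 1·y_malt + 1·y_water = 13.5.
→ y_malt = 7.5 and y_water = 6.
Δz = y_water·Δb = 6 × (4) = 24, so new z* = 2341.5 + 24 = 2365.5.

2365.5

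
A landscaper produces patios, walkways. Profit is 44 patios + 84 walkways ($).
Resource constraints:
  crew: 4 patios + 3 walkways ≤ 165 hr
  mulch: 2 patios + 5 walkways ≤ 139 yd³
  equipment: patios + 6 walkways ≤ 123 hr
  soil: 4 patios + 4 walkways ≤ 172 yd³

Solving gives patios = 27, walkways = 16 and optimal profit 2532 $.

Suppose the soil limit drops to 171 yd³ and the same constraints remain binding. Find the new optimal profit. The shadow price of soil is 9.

Δb = -1, so new z* = 2532 + (9)·(-1) = 2532 − 9 = 2523.

2523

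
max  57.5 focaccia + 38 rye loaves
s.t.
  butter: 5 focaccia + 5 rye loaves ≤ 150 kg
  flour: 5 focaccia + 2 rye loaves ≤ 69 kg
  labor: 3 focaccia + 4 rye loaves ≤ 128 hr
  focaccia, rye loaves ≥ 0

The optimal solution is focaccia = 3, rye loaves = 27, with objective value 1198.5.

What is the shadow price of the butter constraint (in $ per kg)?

Check each constraint at x*: butter 150/150 (tight); flour 69/69 (tight); labor 117/128 (slack 11).
Slack constraints have shadow price 0 (complementary slackness).
From A_Bᵀ y = c: 5·y_butter + 5·y_flour = 57.5; 5·y_butter + 2·y_flour = 38.
→ y_butter = 5 and y_flour = 6.5.
Shadow price of butter = 5.

5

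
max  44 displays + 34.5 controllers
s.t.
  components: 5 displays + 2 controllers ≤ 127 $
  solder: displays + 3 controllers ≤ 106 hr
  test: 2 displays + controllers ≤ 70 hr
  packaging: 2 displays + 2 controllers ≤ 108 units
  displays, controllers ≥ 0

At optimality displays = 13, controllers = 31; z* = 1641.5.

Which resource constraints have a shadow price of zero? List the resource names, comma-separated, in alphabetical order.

components: 127/127 (binding)
solder: 106/106 (binding)
test: 57/70 (slack 13)
packaging: 88/108 (slack 20)
By complementary slackness, a constraint with positive slack has shadow price 0 → packaging, test.

packaging, test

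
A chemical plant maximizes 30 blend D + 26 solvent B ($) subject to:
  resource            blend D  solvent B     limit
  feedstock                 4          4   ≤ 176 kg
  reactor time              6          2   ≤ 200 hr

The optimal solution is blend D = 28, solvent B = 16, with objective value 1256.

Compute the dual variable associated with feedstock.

Both feedstock and reactor time are binding at x*.
From A_Bᵀ y = c: 4·y_feedstock + 6·y_reactor time = 30; 4·y_feedstock + 2·y_reactor time = 26.
→ y_feedstock = 6 and y_reactor time = 1.
Shadow price of feedstock = 6.

6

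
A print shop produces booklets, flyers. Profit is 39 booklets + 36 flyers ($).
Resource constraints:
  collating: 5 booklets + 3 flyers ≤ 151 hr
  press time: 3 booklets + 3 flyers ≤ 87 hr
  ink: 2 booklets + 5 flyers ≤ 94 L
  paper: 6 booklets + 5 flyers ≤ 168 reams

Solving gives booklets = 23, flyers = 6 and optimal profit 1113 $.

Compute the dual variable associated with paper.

3

Check each constraint at x*: collating 133/151 (slack 18); press time 87/87 (tight); ink 76/94 (slack 18); paper 168/168 (tight).
By complementary slackness, y = 0 for the non-binding constraints.
From A_Bᵀ y = c: 3·y_press time + 6·y_paper = 39; 3·y_press time + 5·y_paper = 36.
This yields shadow prices y_press time = 7, y_paper = 3.
Shadow price of paper = 3.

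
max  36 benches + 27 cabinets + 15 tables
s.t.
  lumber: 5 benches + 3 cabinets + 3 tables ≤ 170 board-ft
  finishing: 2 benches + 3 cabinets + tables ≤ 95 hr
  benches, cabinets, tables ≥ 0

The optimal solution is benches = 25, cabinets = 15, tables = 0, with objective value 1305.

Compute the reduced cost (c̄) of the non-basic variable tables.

Check each constraint at x*: lumber 170/170 (tight); finishing 95/95 (tight).
From A_Bᵀ y = c: 5·y_lumber + 2·y_finishing = 36; 3·y_lumber + 3·y_finishing = 27.
Solving: y_lumber = 6, y_finishing = 3.
Reduced cost of tables: c₃ − yᵀa₃ = 15 − (6·3 + 3·1) = 15 − 21 = -6.

-6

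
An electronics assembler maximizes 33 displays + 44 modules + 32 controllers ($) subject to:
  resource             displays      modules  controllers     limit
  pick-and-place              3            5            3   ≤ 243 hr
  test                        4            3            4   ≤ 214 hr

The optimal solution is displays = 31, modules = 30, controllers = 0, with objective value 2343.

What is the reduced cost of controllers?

-1

At the optimum: pick-and-place uses 243 of 243 (binding); test uses 214 of 214 (binding).
Dual feasibility on the basic columns requires 3·y_pick-and-place + 4·y_test = 33, 5·y_pick-and-place + 3·y_test = 44.
→ y_pick-and-place = 7 and y_test = 3.
Reduced cost of controllers: c₃ − yᵀa₃ = 32 − (7·3 + 3·4) = 32 − 33 = -1.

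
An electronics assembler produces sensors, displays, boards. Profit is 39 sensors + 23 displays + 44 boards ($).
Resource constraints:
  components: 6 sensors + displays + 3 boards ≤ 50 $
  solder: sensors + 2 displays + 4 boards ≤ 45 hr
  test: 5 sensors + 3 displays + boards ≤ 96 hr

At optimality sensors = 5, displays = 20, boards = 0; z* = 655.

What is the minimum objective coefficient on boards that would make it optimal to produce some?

51

Check each constraint at x*: components 50/50 (tight); solder 45/45 (tight); test 85/96 (slack 11).
Since test is not tight, its dual is 0.
The binding rows give the dual system: 6·y_components + 1·y_solder = 39 and 1·y_components + 2·y_solder = 23.
Solving: y_components = 5, y_solder = 9.
boards enters the basis when its profit ≥ yᵀa₃ = 5·3 + 9·4 = 51.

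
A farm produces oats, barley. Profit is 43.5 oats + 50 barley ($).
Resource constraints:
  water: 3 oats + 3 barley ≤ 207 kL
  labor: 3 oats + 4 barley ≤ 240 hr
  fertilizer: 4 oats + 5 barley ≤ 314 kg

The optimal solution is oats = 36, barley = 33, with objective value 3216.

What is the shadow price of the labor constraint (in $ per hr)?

6.5

At the optimum: water uses 207 of 207 (binding); labor uses 240 of 240 (binding); fertilizer uses 309 of 314 (slack = 5).
By complementary slackness, y = 0 for the non-binding constraint.
The binding rows give the dual system: 3·y_water + 3·y_labor = 43.5 and 3·y_water + 4·y_labor = 50.
Solving: y_water = 8, y_labor = 6.5.
Shadow price of labor = 6.5.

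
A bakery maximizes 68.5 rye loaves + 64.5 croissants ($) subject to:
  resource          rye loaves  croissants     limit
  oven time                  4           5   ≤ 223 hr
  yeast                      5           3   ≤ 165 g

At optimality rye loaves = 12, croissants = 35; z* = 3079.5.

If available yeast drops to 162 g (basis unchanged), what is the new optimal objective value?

Both oven time and yeast are binding at x*.
From A_Bᵀ y = c: 4·y_oven time + 5·y_yeast = 68.5; 5·y_oven time + 3·y_yeast = 64.5.
This yields shadow prices y_oven time = 9, y_yeast = 6.5.
Δz = y_yeast·Δb = 6.5 × (-3) = -19.5, so new z* = 3079.5 − 19.5 = 3060.

3060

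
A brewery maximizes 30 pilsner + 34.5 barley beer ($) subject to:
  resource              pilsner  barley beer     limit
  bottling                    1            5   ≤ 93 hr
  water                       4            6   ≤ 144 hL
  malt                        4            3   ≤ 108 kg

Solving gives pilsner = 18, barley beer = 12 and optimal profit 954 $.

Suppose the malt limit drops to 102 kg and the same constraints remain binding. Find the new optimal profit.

933

Binding: water and malt. Non-binding: bottling (15 unused).
By complementary slackness, y = 0 for the non-binding constraint.
From A_Bᵀ y = c: 4·y_water + 4·y_malt = 30; 6·y_water + 3·y_malt = 34.5.
This yields shadow prices y_water = 4, y_malt = 3.5.
Δz = y_malt·Δb = 3.5 × (-6) = -21, so new z* = 954 − 21 = 933.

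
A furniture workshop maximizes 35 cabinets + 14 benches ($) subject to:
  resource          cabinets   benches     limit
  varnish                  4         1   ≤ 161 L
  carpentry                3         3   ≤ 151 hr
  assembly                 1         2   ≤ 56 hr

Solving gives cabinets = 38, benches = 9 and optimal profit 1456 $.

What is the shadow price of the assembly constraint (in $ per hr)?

3

Binding: varnish and assembly. Non-binding: carpentry (10 unused).
By complementary slackness, y = 0 for the non-binding constraint.
Dual feasibility on the basic columns requires 4·y_varnish + 1·y_assembly = 35, 1·y_varnish + 2·y_assembly = 14.
Solving: y_varnish = 8, y_assembly = 3.
Shadow price of assembly = 3.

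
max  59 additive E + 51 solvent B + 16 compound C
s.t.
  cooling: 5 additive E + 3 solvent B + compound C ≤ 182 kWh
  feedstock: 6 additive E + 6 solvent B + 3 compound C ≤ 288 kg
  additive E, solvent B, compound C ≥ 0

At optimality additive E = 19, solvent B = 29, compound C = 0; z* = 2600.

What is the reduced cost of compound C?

-7.5

Check each constraint at x*: cooling 182/182 (tight); feedstock 288/288 (tight).
From A_Bᵀ y = c: 5·y_cooling + 6·y_feedstock = 59; 3·y_cooling + 6·y_feedstock = 51.
This yields shadow prices y_cooling = 4, y_feedstock = 6.5.
Reduced cost of compound C: c₃ − yᵀa₃ = 16 − (4·1 + 6.5·3) = 16 − 23.5 = -7.5.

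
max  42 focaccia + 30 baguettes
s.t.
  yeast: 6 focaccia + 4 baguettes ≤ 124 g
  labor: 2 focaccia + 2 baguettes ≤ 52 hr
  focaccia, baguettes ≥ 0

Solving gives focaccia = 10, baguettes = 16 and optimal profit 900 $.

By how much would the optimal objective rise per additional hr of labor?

Check each constraint at x*: yeast 124/124 (tight); labor 52/52 (tight).
From A_Bᵀ y = c: 6·y_yeast + 2·y_labor = 42; 4·y_yeast + 2·y_labor = 30.
→ y_yeast = 6 and y_labor = 3.
Shadow price of labor = 3.

3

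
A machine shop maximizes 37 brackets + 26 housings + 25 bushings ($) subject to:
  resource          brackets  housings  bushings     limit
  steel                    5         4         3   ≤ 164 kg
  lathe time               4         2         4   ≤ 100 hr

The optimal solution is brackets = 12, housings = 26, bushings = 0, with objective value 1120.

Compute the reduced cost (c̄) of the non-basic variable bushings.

Check each constraint at x*: steel 164/164 (tight); lathe time 100/100 (tight).
Dual feasibility on the basic columns requires 5·y_steel + 4·y_lathe time = 37, 4·y_steel + 2·y_lathe time = 26.
Solving: y_steel = 5, y_lathe time = 3.
Reduced cost of bushings: c₃ − yᵀa₃ = 25 − (5·3 + 3·4) = 25 − 27 = -2.

-2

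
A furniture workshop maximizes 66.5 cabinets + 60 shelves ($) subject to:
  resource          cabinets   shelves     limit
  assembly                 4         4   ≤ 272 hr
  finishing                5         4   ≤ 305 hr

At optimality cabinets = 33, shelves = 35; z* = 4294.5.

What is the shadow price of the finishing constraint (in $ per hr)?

At the optimum: assembly uses 272 of 272 (binding); finishing uses 305 of 305 (binding).
Dual feasibility on the basic columns requires 4·y_assembly + 5·y_finishing = 66.5, 4·y_assembly + 4·y_finishing = 60.
→ y_assembly = 8.5 and y_finishing = 6.5.
Shadow price of finishing = 6.5.

6.5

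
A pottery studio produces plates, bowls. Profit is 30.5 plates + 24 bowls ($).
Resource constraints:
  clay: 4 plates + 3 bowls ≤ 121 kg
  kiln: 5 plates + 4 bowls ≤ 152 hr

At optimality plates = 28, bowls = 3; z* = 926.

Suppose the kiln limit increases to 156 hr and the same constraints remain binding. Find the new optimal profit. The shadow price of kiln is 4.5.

Δb = 4, so new z* = 926 + (4.5)·(4) = 926 + 18 = 944.

944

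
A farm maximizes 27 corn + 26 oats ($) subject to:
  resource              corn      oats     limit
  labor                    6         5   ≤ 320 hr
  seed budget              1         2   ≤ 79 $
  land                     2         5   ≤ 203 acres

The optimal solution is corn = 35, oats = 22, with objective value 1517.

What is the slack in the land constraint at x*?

land used = 2·35 + 5·22 = 180; slack = 203 − 180 = 23.

23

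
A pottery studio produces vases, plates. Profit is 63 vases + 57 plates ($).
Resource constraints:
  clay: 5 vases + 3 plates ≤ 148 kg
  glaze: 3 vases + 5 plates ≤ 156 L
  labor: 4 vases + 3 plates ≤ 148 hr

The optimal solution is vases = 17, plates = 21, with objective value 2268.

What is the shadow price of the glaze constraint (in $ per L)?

Check each constraint at x*: clay 148/148 (tight); glaze 156/156 (tight); labor 131/148 (slack 17).
Slack constraints have shadow price 0 (complementary slackness).
Dual feasibility on the basic columns requires 5·y_clay + 3·y_glaze = 63, 3·y_clay + 5·y_glaze = 57.
Solving: y_clay = 9, y_glaze = 6.
Shadow price of glaze = 6.

6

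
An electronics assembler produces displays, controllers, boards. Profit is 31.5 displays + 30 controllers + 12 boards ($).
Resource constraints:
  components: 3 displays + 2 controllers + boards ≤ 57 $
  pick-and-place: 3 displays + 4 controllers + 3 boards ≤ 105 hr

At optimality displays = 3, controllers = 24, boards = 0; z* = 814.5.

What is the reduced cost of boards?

Check each constraint at x*: components 57/57 (tight); pick-and-place 105/105 (tight).
From A_Bᵀ y = c: 3·y_components + 3·y_pick-and-place = 31.5; 2·y_components + 4·y_pick-and-place = 30.
→ y_components = 6 and y_pick-and-place = 4.5.
Reduced cost of boards: c₃ − yᵀa₃ = 12 − (6·1 + 4.5·3) = 12 − 19.5 = -7.5.

-7.5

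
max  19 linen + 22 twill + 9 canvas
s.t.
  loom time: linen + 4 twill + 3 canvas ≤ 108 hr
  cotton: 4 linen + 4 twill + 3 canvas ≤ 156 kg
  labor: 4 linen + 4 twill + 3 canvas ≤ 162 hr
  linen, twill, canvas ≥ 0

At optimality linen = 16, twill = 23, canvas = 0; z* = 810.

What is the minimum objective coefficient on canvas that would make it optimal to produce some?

16.5

Check each constraint at x*: loom time 108/108 (tight); cotton 156/156 (tight); labor 156/162 (slack 6).
Slack constraints have shadow price 0 (complementary slackness).
From A_Bᵀ y = c: 1·y_loom time + 4·y_cotton = 19; 4·y_loom time + 4·y_cotton = 22.
→ y_loom time = 1 and y_cotton = 4.5.
canvas enters the basis when its profit ≥ yᵀa₃ = 1·3 + 4.5·3 = 16.5.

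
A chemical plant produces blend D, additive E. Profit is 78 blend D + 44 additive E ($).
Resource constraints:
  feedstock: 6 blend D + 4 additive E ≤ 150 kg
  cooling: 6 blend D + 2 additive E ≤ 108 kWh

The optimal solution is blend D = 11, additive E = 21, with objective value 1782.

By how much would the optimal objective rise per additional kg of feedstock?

Check each constraint at x*: feedstock 150/150 (tight); cooling 108/108 (tight).
The binding rows give the dual system: 6·y_feedstock + 6·y_cooling = 78 and 4·y_feedstock + 2·y_cooling = 44.
Solving: y_feedstock = 9, y_cooling = 4.
Shadow price of feedstock = 9.

9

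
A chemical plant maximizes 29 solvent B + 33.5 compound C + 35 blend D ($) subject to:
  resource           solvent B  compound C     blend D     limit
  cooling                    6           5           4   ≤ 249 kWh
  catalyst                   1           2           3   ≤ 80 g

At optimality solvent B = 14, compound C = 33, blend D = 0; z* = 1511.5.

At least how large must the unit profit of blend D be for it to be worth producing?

Both cooling and catalyst are binding at x*.
The binding rows give the dual system: 6·y_cooling + 1·y_catalyst = 29 and 5·y_cooling + 2·y_catalyst = 33.5.
This yields shadow prices y_cooling = 3.5, y_catalyst = 8.
blend D enters the basis when its profit ≥ yᵀa₃ = 3.5·4 + 8·3 = 38.

38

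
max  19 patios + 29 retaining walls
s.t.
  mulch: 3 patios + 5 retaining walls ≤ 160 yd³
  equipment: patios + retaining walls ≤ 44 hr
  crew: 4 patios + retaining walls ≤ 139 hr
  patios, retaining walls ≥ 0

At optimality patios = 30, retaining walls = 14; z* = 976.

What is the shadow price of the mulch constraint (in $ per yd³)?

Binding: mulch and equipment. Non-binding: crew (5 unused).
Since crew is not tight, its dual is 0.
Dual feasibility on the basic columns requires 3·y_mulch + 1·y_equipment = 19, 5·y_mulch + 1·y_equipment = 29.
Solving: y_mulch = 5, y_equipment = 4.
Shadow price of mulch = 5.

5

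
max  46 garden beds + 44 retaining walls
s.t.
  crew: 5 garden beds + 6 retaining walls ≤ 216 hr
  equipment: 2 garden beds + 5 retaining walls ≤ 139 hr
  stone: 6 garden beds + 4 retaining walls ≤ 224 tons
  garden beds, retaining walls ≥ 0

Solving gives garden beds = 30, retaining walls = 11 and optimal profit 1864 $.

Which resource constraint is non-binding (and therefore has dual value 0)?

equipment

crew: 216/216 (binding)
equipment: 115/139 (slack 24)
stone: 224/224 (binding)
By complementary slackness, a constraint with positive slack has shadow price 0 → equipment.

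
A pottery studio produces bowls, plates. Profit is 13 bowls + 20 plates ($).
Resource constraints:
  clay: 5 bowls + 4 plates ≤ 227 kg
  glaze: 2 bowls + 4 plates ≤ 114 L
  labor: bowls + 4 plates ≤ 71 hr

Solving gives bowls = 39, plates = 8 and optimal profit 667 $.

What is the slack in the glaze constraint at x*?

4

glaze used = 2·39 + 4·8 = 110; slack = 114 − 110 = 4.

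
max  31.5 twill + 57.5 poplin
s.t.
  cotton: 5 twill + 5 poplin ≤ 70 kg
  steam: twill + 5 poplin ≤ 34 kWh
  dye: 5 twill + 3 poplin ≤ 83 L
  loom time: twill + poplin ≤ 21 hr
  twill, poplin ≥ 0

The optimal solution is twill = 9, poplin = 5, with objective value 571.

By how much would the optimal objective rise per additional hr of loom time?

At the optimum: cotton uses 70 of 70 (binding); steam uses 34 of 34 (binding); dye uses 60 of 83 (slack = 23); loom time uses 14 of 21 (slack = 7).
Slack constraints have shadow price 0 (complementary slackness).
Dual feasibility on the basic columns requires 5·y_cotton + 1·y_steam = 31.5, 5·y_cotton + 5·y_steam = 57.5.
Solving: y_cotton = 5, y_steam = 6.5.
Shadow price of loom time = 0.

0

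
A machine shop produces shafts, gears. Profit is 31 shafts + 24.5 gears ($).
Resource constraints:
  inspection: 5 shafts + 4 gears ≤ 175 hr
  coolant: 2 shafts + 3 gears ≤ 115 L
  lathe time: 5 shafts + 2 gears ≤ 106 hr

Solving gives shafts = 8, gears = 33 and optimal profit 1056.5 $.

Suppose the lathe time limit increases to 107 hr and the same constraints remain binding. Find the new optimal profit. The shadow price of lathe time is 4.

Δb = 1, so new z* = 1056.5 + (4)·(1) = 1056.5 + 4 = 1060.5.

1060.5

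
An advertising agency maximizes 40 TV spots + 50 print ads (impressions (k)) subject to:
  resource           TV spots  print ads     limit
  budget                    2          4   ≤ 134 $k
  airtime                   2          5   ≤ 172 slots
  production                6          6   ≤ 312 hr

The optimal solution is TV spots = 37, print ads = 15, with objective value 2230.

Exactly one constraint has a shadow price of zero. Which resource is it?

airtime

budget: 134/134 (binding)
airtime: 149/172 (slack 23)
production: 312/312 (binding)
By complementary slackness, a constraint with positive slack has shadow price 0 → airtime.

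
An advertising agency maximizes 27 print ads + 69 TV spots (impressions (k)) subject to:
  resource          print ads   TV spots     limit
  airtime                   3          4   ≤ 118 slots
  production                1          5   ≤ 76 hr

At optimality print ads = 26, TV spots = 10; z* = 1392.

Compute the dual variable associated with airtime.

Check each constraint at x*: airtime 118/118 (tight); production 76/76 (tight).
Dual feasibility on the basic columns requires 3·y_airtime + 1·y_production = 27, 4·y_airtime + 5·y_production = 69.
→ y_airtime = 6 and y_production = 9.
Shadow price of airtime = 6.

6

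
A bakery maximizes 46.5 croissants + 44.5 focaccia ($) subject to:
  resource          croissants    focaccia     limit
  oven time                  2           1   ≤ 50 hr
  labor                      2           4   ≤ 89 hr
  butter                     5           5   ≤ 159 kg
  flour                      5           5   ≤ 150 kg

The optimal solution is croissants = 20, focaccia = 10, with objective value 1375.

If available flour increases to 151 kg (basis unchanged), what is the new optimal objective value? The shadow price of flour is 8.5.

1383.5

Δb = 1, so new z* = 1375 + (8.5)·(1) = 1375 + 8.5 = 1383.5.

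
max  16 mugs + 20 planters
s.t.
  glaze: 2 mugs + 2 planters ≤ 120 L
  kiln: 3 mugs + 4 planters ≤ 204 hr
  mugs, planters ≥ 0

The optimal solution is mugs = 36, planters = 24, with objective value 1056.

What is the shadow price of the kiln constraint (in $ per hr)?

4

At the optimum: glaze uses 120 of 120 (binding); kiln uses 204 of 204 (binding).
The binding rows give the dual system: 2·y_glaze + 3·y_kiln = 16 and 2·y_glaze + 4·y_kiln = 20.
Solving: y_glaze = 2, y_kiln = 4.
Shadow price of kiln = 4.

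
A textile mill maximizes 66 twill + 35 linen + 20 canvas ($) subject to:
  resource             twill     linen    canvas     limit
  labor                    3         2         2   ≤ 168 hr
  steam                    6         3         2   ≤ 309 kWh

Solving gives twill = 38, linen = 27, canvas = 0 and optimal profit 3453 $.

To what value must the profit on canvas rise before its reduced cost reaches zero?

Check each constraint at x*: labor 168/168 (tight); steam 309/309 (tight).
From A_Bᵀ y = c: 3·y_labor + 6·y_steam = 66; 2·y_labor + 3·y_steam = 35.
Solving: y_labor = 4, y_steam = 9.
canvas enters the basis when its profit ≥ yᵀa₃ = 4·2 + 9·2 = 26.

26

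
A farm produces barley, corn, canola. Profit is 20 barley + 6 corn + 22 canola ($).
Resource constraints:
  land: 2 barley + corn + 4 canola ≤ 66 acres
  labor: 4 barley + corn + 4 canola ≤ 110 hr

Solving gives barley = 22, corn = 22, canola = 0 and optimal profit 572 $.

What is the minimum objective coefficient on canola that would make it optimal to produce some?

Both land and labor are binding at x*.
Dual feasibility on the basic columns requires 2·y_land + 4·y_labor = 20, 1·y_land + 1·y_labor = 6.
This yields shadow prices y_land = 2, y_labor = 4.
canola enters the basis when its profit ≥ yᵀa₃ = 2·4 + 4·4 = 24.

24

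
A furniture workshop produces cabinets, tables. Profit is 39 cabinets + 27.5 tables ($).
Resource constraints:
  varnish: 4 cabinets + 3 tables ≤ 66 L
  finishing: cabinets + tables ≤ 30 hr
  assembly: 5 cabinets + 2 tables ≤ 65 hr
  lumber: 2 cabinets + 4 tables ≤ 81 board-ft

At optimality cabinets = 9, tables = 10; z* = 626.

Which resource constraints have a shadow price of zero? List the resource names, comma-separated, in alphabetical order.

varnish: 66/66 (binding)
finishing: 19/30 (slack 11)
assembly: 65/65 (binding)
lumber: 58/81 (slack 23)
By complementary slackness, a constraint with positive slack has shadow price 0 → finishing, lumber.

finishing, lumber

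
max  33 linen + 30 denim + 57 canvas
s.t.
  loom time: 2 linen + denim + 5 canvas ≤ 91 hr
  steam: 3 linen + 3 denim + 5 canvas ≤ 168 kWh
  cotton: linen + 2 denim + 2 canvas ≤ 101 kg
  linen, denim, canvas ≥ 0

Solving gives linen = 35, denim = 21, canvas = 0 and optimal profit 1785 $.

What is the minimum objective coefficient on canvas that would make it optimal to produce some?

Check each constraint at x*: loom time 91/91 (tight); steam 168/168 (tight); cotton 77/101 (slack 24).
Slack constraints have shadow price 0 (complementary slackness).
The binding rows give the dual system: 2·y_loom time + 3·y_steam = 33 and 1·y_loom time + 3·y_steam = 30.
→ y_loom time = 3 and y_steam = 9.
canvas enters the basis when its profit ≥ yᵀa₃ = 3·5 + 9·5 = 60.

60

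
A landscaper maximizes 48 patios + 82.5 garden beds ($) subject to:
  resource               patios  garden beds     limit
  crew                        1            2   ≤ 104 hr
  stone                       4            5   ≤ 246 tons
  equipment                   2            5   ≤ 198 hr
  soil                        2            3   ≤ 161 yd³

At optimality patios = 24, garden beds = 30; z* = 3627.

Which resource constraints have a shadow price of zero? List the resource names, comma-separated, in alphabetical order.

crew, soil

crew: 84/104 (slack 20)
stone: 246/246 (binding)
equipment: 198/198 (binding)
soil: 138/161 (slack 23)
By complementary slackness, a constraint with positive slack has shadow price 0 → crew, soil.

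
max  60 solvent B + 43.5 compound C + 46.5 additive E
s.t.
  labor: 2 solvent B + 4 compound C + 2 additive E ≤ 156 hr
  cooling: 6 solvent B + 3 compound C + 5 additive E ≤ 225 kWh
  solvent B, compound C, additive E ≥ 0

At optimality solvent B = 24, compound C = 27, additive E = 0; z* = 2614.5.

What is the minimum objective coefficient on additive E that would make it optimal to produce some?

51.5

Both labor and cooling are binding at x*.
From A_Bᵀ y = c: 2·y_labor + 6·y_cooling = 60; 4·y_labor + 3·y_cooling = 43.5.
This yields shadow prices y_labor = 4.5, y_cooling = 8.5.
additive E enters the basis when its profit ≥ yᵀa₃ = 4.5·2 + 8.5·5 = 51.5.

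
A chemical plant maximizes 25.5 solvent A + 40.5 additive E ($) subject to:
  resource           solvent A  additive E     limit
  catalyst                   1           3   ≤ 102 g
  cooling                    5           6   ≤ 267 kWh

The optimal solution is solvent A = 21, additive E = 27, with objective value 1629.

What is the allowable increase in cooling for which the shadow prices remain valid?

Binding constraints: catalyst, cooling. The basis is B = [[1,3],[5,6]] with det -9.
Per unit increase in cooling, x* moves by d = (0.3333, -0.1111).
The basis stays optimal until additive E reaches 0; allowable increase = 243 kWh.

243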